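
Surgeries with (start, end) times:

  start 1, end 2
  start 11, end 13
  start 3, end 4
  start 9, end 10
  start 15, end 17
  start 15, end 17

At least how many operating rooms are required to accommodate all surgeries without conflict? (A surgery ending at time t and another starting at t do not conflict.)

2

Count concurrent intervals with a sweep; the peak is the room count.
starts: [1, 3, 9, 11, 15, 15]
ends:   [2, 4, 10, 13, 17, 17]
s1→1 e2→0 s3→1 e4→0 s9→1 e10→0 s11→1 e13→0 s15→1 s15→2  — peak 2.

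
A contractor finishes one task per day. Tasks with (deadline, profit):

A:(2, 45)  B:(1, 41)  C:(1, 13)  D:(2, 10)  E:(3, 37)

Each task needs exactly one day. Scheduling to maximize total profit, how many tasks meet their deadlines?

Take jobs in profit order; each goes to the latest open slot no later than its deadline.
By profit: A(d2,45), B(d1,41), E(d3,37), C(d1,13), D(d2,10)
A→slot 2; B→slot 1; E→slot 3; C skipped; D skipped.
3 of 5 scheduled.

3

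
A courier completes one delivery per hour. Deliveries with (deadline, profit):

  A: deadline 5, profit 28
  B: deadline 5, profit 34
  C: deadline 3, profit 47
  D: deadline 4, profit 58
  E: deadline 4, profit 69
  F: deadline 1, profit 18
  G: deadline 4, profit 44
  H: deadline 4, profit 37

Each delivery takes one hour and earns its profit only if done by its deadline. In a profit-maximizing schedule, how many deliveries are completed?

By profit: E(d4,69), D(d4,58), C(d3,47), G(d4,44), H(d4,37), B(d5,34), A(d5,28), F(d1,18)
E→slot 4; D→slot 3; C→slot 2; G→slot 1; H skipped; B→slot 5; A skipped; F skipped.
5 of 8 scheduled.

5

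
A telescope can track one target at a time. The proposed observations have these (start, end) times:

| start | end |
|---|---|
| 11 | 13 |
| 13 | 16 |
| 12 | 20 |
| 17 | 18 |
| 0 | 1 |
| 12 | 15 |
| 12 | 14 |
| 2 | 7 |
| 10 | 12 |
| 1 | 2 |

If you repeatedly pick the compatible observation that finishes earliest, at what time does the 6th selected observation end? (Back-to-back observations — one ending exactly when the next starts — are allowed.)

Sorted by end: (0,1)  (1,2)  (2,7)  (10,12)  (11,13)  (12,14)  (12,15)  (13,16)  (17,18)  (12,20)
take (0,1); take (1,2); take (2,7); take (10,12); take (12,14); skip (13,16); take (17,18); skip (12,20).
Selected: (0,1) (1,2) (2,7) (10,12) (12,14) (17,18)

18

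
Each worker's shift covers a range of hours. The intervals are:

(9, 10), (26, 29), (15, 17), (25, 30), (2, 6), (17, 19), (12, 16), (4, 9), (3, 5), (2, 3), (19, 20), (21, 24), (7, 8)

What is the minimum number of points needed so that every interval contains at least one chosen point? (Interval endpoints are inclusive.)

7

By right end: [2,3]  [3,5]  [2,6]  [7,8]  [4,9]  [9,10]  [12,16]  [15,17]  [17,19]  [19,20]  [21,24]  [26,29]  [25,30]
[2,3] uncovered → point at 3; [7,8] uncovered → point at 8; [9,10] uncovered → point at 10; [12,16] uncovered → point at 16; [17,19] uncovered → point at 19; [21,24] uncovered → point at 24; [26,29] uncovered → point at 29.
Points: 3, 8, 10, 16, 19, 24, 29 (7 total).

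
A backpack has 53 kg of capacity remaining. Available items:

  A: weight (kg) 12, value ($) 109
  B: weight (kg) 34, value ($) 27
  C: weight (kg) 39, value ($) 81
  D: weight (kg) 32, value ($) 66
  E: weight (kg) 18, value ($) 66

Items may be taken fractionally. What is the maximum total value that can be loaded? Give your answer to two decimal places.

222.77

Greedy by value/weight ratio, highest first.
Order: A (109/12=9.08) > E (66/18=3.67) > C (81/39=2.08) > D (66/32=2.06) > B (27/34=0.79)
Fill: take A (12 @ 109) → take E (18 @ 66) → take 23/39 of C → 47.77; 53/53 used.
Total value = 222.77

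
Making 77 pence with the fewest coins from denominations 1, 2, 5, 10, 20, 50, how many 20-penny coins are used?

Use the largest denomination that fits, subtract, and repeat.
77 = 1×50 + 1×20 + 1×5 + 1×2
Count of 20: 1

1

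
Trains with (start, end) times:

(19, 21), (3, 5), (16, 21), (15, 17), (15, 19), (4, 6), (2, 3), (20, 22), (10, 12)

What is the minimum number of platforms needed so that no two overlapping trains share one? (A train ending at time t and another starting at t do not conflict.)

Count concurrent intervals with a sweep; the peak is the room count.
Events (time:±→running): 2:+→1 3:-→0 3:+→1 4:+→2 5:-→1 6:-→0 10:+→1 12:-→0 15:+→1 15:+→2 16:+→3 … peak 3.

3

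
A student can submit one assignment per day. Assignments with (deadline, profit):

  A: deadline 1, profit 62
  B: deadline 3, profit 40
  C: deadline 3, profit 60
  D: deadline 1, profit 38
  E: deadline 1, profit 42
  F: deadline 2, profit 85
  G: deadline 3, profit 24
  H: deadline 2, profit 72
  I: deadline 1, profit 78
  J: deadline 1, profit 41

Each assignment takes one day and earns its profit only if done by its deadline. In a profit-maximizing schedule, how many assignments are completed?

Sort by profit descending; place each in the latest free slot ≤ its deadline.
By profit: F(d2,85), I(d1,78), H(d2,72), A(d1,62), C(d3,60), E(d1,42), J(d1,41), B(d3,40), D(d1,38), G(d3,24)
F→slot 2; I→slot 1; H skipped; A skipped; C→slot 3; E skipped; J skipped; B skipped; D skipped; G skipped.
3 of 10 scheduled.

3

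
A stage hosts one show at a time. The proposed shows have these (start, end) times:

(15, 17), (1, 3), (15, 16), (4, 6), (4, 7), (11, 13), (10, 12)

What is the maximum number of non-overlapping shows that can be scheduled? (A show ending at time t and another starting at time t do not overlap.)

Greedy by earliest finish: after sorting by end time, pick each interval compatible with the last pick.
By end time: (1,3), (4,6), (4,7), (10,12), (11,13), (15,16), (15,17).
Pick (1,3); next start ≥ 3 → (4,6); next start ≥ 6 → (10,12); next start ≥ 12 → (15,16).
Selected 4 shows.

4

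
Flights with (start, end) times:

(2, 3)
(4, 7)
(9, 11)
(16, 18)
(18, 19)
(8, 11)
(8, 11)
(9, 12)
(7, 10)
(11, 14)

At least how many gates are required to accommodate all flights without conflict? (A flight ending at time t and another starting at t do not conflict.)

starts: [2, 4, 7, 8, 8, 9, 9, 11, 16, 18]
ends:   [3, 7, 10, 11, 11, 11, 12, 14, 18, 19]
s2→1 e3→0 s4→1 e7→0 s7→1 s8→2 s8→3 s9→4 s9→5  — peak 5.

5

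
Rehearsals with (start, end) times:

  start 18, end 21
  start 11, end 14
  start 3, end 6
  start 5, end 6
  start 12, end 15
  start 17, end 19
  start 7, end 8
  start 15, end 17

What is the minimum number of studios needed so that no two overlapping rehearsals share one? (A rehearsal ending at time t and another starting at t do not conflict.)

2

Count concurrent intervals with a sweep; the peak is the room count.
starts: [3, 5, 7, 11, 12, 15, 17, 18]
ends:   [6, 6, 8, 14, 15, 17, 19, 21]
s3→1 s5→2  — peak 2.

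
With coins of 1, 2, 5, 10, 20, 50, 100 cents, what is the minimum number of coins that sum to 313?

6

313 = 3×100 + 1×10 + 1×2 + 1×1
Total coins = 3 + 1 + 1 + 1 = 6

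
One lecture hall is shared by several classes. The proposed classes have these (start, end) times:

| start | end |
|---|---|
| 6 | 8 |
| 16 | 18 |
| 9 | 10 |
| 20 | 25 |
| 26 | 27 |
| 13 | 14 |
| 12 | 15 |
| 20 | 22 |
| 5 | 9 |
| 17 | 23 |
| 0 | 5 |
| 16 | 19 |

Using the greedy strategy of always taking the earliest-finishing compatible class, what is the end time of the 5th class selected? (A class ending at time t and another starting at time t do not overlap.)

18

Sort by end time and greedily take each interval whose start is ≥ the last chosen end.
By end time: (0,5), (6,8), (5,9), (9,10), (13,14), (12,15), (16,18), (16,19), (20,22), (17,23), (20,25), (26,27).
Pick (0,5); next start ≥ 5 → (6,8); next start ≥ 8 → (9,10); next start ≥ 10 → (13,14); next start ≥ 14 → (16,18); next start ≥ 18 → (20,22); next start ≥ 22 → (26,27).
Selected: (0,5) (6,8) (9,10) (13,14) (16,18) (20,22) (26,27)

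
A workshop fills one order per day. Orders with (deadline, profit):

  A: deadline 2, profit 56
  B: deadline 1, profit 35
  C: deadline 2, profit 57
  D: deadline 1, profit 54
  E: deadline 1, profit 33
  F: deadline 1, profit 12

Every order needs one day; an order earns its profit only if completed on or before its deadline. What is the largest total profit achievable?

113

Sort by profit descending; place each in the latest free slot ≤ its deadline.
By profit: C(d2,57), A(d2,56), D(d1,54), B(d1,35), E(d1,33), F(d1,12)
C→slot 2; A→slot 1; D skipped; B skipped; E skipped; F skipped.
Profit = 56 + 57 = 113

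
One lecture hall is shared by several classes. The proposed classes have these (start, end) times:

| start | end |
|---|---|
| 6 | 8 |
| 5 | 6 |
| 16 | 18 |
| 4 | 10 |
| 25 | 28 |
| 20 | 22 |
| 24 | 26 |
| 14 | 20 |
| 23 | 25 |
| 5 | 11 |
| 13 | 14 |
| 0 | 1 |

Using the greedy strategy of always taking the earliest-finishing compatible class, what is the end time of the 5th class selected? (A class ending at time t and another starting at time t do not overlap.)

18

Order by finish time; keep every interval that doesn't clash with the previous kept one.
By end time: (0,1), (5,6), (6,8), (4,10), (5,11), (13,14), (16,18), (14,20), (20,22), (23,25), (24,26), (25,28).
Pick (0,1); next start ≥ 1 → (5,6); next start ≥ 6 → (6,8); next start ≥ 8 → (13,14); next start ≥ 14 → (16,18); next start ≥ 18 → (20,22); next start ≥ 22 → (23,25); next start ≥ 25 → (25,28).
Selected: (0,1) (5,6) (6,8) (13,14) (16,18) (20,22) (23,25) (25,28)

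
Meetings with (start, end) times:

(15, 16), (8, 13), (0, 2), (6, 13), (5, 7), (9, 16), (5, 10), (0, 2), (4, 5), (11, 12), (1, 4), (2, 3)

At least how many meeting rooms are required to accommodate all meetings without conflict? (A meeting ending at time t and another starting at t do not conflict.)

starts: [0, 0, 1, 2, 4, 5, 5, 6, 8, 9, 11, 15]
ends:   [2, 2, 3, 4, 5, 7, 10, 12, 13, 13, 16, 16]
s0→1 s0→2 s1→3 e2→2 e2→1 s2→2 e3→1 e4→0 s4→1 e5→0 s5→1 s5→2 s6→3 e7→2 s8→3 s9→4  — peak 4.

4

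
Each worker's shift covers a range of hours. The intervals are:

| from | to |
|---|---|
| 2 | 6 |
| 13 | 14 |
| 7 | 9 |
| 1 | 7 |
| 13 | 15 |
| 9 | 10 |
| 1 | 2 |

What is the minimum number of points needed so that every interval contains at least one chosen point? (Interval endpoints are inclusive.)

Process intervals by earliest right end; each time one isn't hit yet, stab at its right endpoint.
By right end: [1,2]  [2,6]  [1,7]  [7,9]  [9,10]  [13,14]  [13,15]
[1,2] uncovered → point at 2; [7,9] uncovered → point at 9; [13,14] uncovered → point at 14.
Points: 2, 9, 14 (3 total).

3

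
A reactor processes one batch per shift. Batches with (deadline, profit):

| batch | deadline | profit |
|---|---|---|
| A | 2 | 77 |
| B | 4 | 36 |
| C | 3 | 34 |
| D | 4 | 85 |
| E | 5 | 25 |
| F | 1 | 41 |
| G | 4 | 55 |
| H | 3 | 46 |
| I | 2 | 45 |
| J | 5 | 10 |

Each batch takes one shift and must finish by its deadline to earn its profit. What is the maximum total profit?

288

Profit order: D=85 A=77 G=55 H=46 I=45 F=41 B=36 C=34 E=25 J=10
Assign: D→slot 4, A→slot 2, G→slot 3, H→slot 1, I skipped, F skipped, B skipped, C skipped, E→slot 5, J skipped.
Slots: [1:H] [2:A] [3:G] [4:D] [5:E]
Profit = 46 + 77 + 55 + 85 + 25 = 288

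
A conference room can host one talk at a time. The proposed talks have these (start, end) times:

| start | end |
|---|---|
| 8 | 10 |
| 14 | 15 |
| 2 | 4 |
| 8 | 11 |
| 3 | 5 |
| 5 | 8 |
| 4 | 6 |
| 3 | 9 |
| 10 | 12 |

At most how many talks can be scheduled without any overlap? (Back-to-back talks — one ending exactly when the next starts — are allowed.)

Sort by end time and greedily take each interval whose start is ≥ the last chosen end.
By end time: (2,4), (3,5), (4,6), (5,8), (3,9), (8,10), (8,11), (10,12), (14,15).
Pick (2,4); next start ≥ 4 → (4,6); next start ≥ 6 → (8,10); next start ≥ 10 → (10,12); next start ≥ 12 → (14,15).
Selected 5 talks.

5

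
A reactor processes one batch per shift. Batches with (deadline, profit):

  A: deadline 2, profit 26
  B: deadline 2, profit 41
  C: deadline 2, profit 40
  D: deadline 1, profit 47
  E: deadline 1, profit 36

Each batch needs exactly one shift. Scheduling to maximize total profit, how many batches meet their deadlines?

Profit order: D=47 B=41 C=40 E=36 A=26
Assign: D→slot 1, B→slot 2, C skipped, E skipped, A skipped.
Slots: [1:D] [2:B]
2 of 5 scheduled.

2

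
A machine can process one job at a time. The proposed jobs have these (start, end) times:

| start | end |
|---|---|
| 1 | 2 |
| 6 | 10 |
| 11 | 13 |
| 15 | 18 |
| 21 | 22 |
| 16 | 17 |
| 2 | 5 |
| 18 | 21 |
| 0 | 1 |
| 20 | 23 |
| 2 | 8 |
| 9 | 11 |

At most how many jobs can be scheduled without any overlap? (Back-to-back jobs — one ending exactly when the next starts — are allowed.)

Order by finish time; keep every interval that doesn't clash with the previous kept one.
By end time: (0,1), (1,2), (2,5), (2,8), (6,10), (9,11), (11,13), (16,17), (15,18), (18,21), (21,22), (20,23).
Pick (0,1); next start ≥ 1 → (1,2); next start ≥ 2 → (2,5); next start ≥ 5 → (6,10); next start ≥ 10 → (11,13); next start ≥ 13 → (16,17); next start ≥ 17 → (18,21); next start ≥ 21 → (21,22).
Selected 8 jobs.

8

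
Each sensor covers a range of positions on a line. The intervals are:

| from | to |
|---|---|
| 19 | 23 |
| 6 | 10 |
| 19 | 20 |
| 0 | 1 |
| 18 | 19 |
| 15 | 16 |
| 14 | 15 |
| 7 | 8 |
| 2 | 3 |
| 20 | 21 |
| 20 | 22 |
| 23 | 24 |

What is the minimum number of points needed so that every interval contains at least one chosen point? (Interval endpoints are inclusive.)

Process intervals by earliest right end; each time one isn't hit yet, stab at its right endpoint.
Sorted: [0,1] [2,3] [7,8] [6,10] [14,15] [15,16] [18,19] [19,20] [20,21] [20,22] [19,23] [23,24]
{[0,1]} hit by 1; {[2,3]} hit by 3; {[7,8],[6,10]} hit by 8; {[14,15],[15,16]} hit by 15; {[18,19],[19,20]} hit by 19; {[20,21],[20,22],[19,23]} hit by 21; {[23,24]} hit by 24.
Points: 1, 3, 8, 15, 19, 21, 24 (7 total).

7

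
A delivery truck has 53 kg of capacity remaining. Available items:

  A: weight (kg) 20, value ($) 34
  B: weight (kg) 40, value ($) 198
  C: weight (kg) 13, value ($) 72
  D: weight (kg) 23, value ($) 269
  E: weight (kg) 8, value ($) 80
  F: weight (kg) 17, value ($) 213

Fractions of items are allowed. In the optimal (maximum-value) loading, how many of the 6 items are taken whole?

3

Greedy by value/weight ratio, highest first.
Order: F (213/17=12.53) > D (269/23=11.70) > E (80/8=10.00) > C (72/13=5.54) > B (198/40=4.95) > A (34/20=1.70)
Fill: take F (17 @ 213) → take D (23 @ 269) → take E (8 @ 80) → take 5/13 of C → 27.69; 53/53 used.
3 item(s) taken whole; one partial (take 5/13 of C).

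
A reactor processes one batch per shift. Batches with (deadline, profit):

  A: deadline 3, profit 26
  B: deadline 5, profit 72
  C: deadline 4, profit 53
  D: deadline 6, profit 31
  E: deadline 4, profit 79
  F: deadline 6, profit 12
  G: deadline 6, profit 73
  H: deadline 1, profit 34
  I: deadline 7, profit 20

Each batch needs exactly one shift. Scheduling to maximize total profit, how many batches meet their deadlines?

7

Sort by profit descending; place each in the latest free slot ≤ its deadline.
Profit order: E=79 G=73 B=72 C=53 H=34 D=31 A=26 I=20 F=12
Assign: E→slot 4, G→slot 6, B→slot 5, C→slot 3, H→slot 1, D→slot 2, A skipped, I→slot 7, F skipped.
Slots: [1:H] [2:D] [3:C] [4:E] [5:B] [6:G] [7:I]
7 of 9 scheduled.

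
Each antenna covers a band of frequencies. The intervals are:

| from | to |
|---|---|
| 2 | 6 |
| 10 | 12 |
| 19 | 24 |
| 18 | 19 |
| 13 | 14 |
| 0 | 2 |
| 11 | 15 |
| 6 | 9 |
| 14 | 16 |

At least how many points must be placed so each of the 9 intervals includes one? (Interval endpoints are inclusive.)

5

Process intervals by earliest right end; each time one isn't hit yet, stab at its right endpoint.
Sorted: [0,2] [2,6] [6,9] [10,12] [13,14] [11,15] [14,16] [18,19] [19,24]
{[0,2],[2,6]} hit by 2; {[6,9]} hit by 9; {[10,12]} hit by 12; {[13,14],[11,15],[14,16]} hit by 14; {[18,19],[19,24]} hit by 19.
Points: 2, 9, 12, 14, 19 (5 total).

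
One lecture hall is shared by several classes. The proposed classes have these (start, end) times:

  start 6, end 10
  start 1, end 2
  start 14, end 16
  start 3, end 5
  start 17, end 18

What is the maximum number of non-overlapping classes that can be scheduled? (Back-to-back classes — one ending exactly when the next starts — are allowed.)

5

Sort by end time and greedily take each interval whose start is ≥ the last chosen end.
Sorted by end: (1,2)  (3,5)  (6,10)  (14,16)  (17,18)
take (1,2); take (3,5); take (6,10); take (14,16); take (17,18).
Selected 5 classes.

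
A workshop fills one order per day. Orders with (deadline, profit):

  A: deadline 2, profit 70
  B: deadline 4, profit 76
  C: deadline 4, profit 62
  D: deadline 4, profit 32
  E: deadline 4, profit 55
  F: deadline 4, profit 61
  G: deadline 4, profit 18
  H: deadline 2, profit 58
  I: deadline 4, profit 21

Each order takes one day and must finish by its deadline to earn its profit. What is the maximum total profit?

Sort by profit descending; place each in the latest free slot ≤ its deadline.
By profit: B(d4,76), A(d2,70), C(d4,62), F(d4,61), H(d2,58), E(d4,55), D(d4,32), I(d4,21), G(d4,18)
B→slot 4; A→slot 2; C→slot 3; F→slot 1; H skipped; E skipped; D skipped; I skipped; G skipped.
Profit = 61 + 70 + 62 + 76 = 269

269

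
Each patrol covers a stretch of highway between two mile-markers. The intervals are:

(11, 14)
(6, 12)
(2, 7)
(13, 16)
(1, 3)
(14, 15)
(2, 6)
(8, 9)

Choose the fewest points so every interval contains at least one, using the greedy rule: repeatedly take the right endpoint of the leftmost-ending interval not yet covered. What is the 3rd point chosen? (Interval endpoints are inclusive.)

Process intervals by earliest right end; each time one isn't hit yet, stab at its right endpoint.
By right end: [1,3]  [2,6]  [2,7]  [8,9]  [6,12]  [11,14]  [14,15]  [13,16]
[1,3] uncovered → point at 3; [8,9] uncovered → point at 9; [11,14] uncovered → point at 14.
Points: 3, 9, 14 (3 total).

14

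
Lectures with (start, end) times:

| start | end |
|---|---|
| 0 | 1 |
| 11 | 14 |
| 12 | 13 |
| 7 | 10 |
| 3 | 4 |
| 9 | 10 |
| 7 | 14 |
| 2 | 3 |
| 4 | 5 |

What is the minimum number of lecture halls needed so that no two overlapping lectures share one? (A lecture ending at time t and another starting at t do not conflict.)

starts: [0, 2, 3, 4, 7, 7, 9, 11, 12]
ends:   [1, 3, 4, 5, 10, 10, 13, 14, 14]
s0→1 e1→0 s2→1 e3→0 s3→1 e4→0 s4→1 e5→0 s7→1 s7→2 s9→3  — peak 3.

3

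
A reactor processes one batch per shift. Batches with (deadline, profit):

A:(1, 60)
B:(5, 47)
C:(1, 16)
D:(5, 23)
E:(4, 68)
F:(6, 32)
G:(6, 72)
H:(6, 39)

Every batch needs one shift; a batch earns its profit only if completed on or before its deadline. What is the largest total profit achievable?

By profit: G(d6,72), E(d4,68), A(d1,60), B(d5,47), H(d6,39), F(d6,32), D(d5,23), C(d1,16)
G→slot 6; E→slot 4; A→slot 1; B→slot 5; H→slot 3; F→slot 2; D skipped; C skipped.
Profit = 60 + 32 + 39 + 68 + 47 + 72 = 318

318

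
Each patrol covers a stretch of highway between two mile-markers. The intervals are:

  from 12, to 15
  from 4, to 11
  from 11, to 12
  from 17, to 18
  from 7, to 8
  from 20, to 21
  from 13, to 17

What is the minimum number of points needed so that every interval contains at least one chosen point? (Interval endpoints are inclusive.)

Sort by right endpoint; whenever an interval is uncovered, place a point at its right end.
By right end: [7,8]  [4,11]  [11,12]  [12,15]  [13,17]  [17,18]  [20,21]
[7,8] uncovered → point at 8; [11,12] uncovered → point at 12; [13,17] uncovered → point at 17; [20,21] uncovered → point at 21.
Points: 8, 12, 17, 21 (4 total).

4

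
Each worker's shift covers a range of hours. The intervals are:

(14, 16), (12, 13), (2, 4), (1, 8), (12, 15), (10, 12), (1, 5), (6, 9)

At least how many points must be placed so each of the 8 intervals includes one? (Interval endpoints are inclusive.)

4

By right end: [2,4]  [1,5]  [1,8]  [6,9]  [10,12]  [12,13]  [12,15]  [14,16]
[2,4] uncovered → point at 4; [6,9] uncovered → point at 9; [10,12] uncovered → point at 12; [14,16] uncovered → point at 16.
Points: 4, 9, 12, 16 (4 total).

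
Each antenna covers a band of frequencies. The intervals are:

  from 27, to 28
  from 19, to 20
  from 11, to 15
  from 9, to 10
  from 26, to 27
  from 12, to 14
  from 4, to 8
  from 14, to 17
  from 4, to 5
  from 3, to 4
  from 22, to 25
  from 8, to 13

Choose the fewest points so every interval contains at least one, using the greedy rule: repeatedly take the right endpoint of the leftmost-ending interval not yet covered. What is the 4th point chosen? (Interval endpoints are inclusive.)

Sort by right endpoint; whenever an interval is uncovered, place a point at its right end.
By right end: [3,4]  [4,5]  [4,8]  [9,10]  [8,13]  [12,14]  [11,15]  [14,17]  [19,20]  [22,25]  [26,27]  [27,28]
[3,4] uncovered → point at 4; [9,10] uncovered → point at 10; [12,14] uncovered → point at 14; [19,20] uncovered → point at 20; [22,25] uncovered → point at 25; [26,27] uncovered → point at 27.
Points: 4, 10, 14, 20, 25, 27 (6 total).

20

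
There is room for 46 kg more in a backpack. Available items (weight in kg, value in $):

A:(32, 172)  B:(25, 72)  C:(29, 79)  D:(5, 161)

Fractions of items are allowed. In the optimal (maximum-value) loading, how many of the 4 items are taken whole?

2

Sort by value per unit weight and fill in that order.
Order: D (161/5=32.20) > A (172/32=5.38) > B (72/25=2.88) > C (79/29=2.72)
Fill: take D (5 @ 161) → take A (32 @ 172) → take 9/25 of B → 25.92; 46/46 used.
2 item(s) taken whole; one partial (take 9/25 of B).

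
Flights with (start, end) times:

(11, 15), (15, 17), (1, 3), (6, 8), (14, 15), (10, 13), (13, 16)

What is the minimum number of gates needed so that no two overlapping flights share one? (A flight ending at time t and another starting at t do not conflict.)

The answer is the maximum number of intervals overlapping at any instant.
Events (time:±→running): 1:+→1 3:-→0 6:+→1 8:-→0 10:+→1 11:+→2 13:-→1 13:+→2 14:+→3 … peak 3.

3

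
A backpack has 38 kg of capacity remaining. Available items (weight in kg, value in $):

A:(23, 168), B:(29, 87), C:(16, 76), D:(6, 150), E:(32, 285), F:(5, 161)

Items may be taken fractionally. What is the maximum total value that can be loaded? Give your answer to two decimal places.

551.47

Sort by value per unit weight and fill in that order.
Order: F (161/5=32.20) > D (150/6=25.00) > E (285/32=8.91) > A (168/23=7.30) > C (76/16=4.75) > B (87/29=3.00)
Fill: take F (5 @ 161) → take D (6 @ 150) → take 27/32 of E → 240.47; 38/38 used.
Total value = 551.47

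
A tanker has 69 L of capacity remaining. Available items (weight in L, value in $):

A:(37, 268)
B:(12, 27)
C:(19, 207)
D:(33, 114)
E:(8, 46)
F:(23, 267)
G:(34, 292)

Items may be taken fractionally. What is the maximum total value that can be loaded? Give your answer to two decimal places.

705.88

Sort by value per unit weight and fill in that order.
Ratios (sorted): F 11.61, C 10.89, G 8.59, A 7.24, E 5.75, D 3.45, B 2.25
take F (23 @ 267); take C (19 @ 207); take 27/34 of G → 231.88. Capacity used 69/69.
Total value = 705.88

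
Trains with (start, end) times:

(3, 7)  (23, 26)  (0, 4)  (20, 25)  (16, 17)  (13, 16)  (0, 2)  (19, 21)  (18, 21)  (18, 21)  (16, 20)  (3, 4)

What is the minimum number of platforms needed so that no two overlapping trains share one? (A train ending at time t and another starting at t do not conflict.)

4

The answer is the maximum number of intervals overlapping at any instant.
starts: [0, 0, 3, 3, 13, 16, 16, 18, 18, 19, 20, 23]
ends:   [2, 4, 4, 7, 16, 17, 20, 21, 21, 21, 25, 26]
s0→1 s0→2 e2→1 s3→2 s3→3 e4→2 e4→1 e7→0 s13→1 e16→0 s16→1 s16→2 e17→1 s18→2 s18→3 s19→4  — peak 4.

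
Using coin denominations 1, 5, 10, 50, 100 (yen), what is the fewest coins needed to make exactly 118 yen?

Use the largest denomination that fits, subtract, and repeat.
118 = 1×100 + 1×10 + 1×5 + 3×1
Total coins = 1 + 1 + 1 + 3 = 6

6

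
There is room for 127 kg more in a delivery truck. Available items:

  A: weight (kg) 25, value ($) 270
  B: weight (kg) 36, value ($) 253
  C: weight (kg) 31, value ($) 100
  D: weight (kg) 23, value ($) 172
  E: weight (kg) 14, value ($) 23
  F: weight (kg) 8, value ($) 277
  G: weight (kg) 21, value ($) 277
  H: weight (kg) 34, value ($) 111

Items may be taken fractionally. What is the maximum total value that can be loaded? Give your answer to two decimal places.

Order: F (277/8=34.62) > G (277/21=13.19) > A (270/25=10.80) > D (172/23=7.48) > B (253/36=7.03) > H (111/34=3.26) > C (100/31=3.23) > E (23/14=1.64)
Fill: take F (8 @ 277) → take G (21 @ 277) → take A (25 @ 270) → take D (23 @ 172) → take B (36 @ 253) → take 14/34 of H → 45.71; 127/127 used.
Total value = 1294.71

1294.71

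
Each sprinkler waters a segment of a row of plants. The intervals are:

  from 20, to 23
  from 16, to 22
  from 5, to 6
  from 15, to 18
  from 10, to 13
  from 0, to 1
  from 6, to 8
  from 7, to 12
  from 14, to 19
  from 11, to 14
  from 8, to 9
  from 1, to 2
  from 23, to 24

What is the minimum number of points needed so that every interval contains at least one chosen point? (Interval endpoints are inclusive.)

By right end: [0,1]  [1,2]  [5,6]  [6,8]  [8,9]  [7,12]  [10,13]  [11,14]  [15,18]  [14,19]  [16,22]  [20,23]  [23,24]
[0,1] uncovered → point at 1; [5,6] uncovered → point at 6; [8,9] uncovered → point at 9; [10,13] uncovered → point at 13; [15,18] uncovered → point at 18; [20,23] uncovered → point at 23.
Points: 1, 6, 9, 13, 18, 23 (6 total).

6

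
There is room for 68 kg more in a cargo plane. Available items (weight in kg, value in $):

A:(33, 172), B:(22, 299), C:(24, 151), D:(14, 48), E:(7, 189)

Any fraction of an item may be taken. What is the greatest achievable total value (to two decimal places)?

717.18

Ratios (sorted): E 27.00, B 13.59, C 6.29, A 5.21, D 3.43
take E (7 @ 189); take B (22 @ 299); take C (24 @ 151); take 15/33 of A → 78.18. Capacity used 68/68.
Total value = 717.18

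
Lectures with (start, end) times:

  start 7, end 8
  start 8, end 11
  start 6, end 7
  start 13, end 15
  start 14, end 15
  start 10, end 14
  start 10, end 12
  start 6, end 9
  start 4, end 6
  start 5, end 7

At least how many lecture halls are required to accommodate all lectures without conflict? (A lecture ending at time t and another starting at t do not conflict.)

Events (time:±→running): 4:+→1 5:+→2 6:-→1 6:+→2 6:+→3 … peak 3.

3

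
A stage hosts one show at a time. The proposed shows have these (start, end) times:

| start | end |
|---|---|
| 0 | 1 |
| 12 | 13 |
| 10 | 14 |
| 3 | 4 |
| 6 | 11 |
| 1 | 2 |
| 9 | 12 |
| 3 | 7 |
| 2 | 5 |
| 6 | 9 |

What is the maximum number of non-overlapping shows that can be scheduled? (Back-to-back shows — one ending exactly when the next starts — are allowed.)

By end time: (0,1), (1,2), (3,4), (2,5), (3,7), (6,9), (6,11), (9,12), (12,13), (10,14).
Pick (0,1); next start ≥ 1 → (1,2); next start ≥ 2 → (3,4); next start ≥ 4 → (6,9); next start ≥ 9 → (9,12); next start ≥ 12 → (12,13).
Selected 6 shows.

6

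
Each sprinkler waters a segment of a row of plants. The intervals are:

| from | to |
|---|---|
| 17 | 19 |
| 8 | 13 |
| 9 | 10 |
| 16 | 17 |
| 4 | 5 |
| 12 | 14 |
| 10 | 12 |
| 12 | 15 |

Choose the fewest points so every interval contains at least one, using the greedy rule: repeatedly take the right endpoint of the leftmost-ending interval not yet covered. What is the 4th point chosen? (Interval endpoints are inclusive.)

17

Process intervals by earliest right end; each time one isn't hit yet, stab at its right endpoint.
Sorted: [4,5] [9,10] [10,12] [8,13] [12,14] [12,15] [16,17] [17,19]
{[4,5]} hit by 5; {[9,10],[10,12],[8,13]} hit by 10; {[12,14],[12,15]} hit by 14; {[16,17],[17,19]} hit by 17.
Points: 5, 10, 14, 17 (4 total).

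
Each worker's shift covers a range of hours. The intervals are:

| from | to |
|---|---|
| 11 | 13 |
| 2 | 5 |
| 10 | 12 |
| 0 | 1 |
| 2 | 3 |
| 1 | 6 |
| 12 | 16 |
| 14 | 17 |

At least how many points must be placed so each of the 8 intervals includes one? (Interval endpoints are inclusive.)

4

Process intervals by earliest right end; each time one isn't hit yet, stab at its right endpoint.
Sorted: [0,1] [2,3] [2,5] [1,6] [10,12] [11,13] [12,16] [14,17]
{[0,1]} hit by 1; {[2,3],[2,5],[1,6]} hit by 3; {[10,12],[11,13],[12,16]} hit by 12; {[14,17]} hit by 17.
Points: 1, 3, 12, 17 (4 total).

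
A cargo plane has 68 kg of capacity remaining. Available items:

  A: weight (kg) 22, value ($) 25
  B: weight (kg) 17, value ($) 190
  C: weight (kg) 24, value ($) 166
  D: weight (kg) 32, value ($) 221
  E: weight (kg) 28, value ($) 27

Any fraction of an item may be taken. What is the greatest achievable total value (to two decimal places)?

Sort by value per unit weight and fill in that order.
Ratios (sorted): B 11.18, C 6.92, D 6.91, A 1.14, E 0.96
take B (17 @ 190); take C (24 @ 166); take 27/32 of D → 186.47. Capacity used 68/68.
Total value = 542.47

542.47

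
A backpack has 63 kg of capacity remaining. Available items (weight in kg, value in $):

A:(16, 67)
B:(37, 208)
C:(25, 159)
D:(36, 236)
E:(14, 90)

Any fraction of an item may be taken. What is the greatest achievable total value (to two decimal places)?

408.68

Greedy by value/weight ratio, highest first.
Ratios (sorted): D 6.56, E 6.43, C 6.36, B 5.62, A 4.19
take D (36 @ 236); take E (14 @ 90); take 13/25 of C → 82.68. Capacity used 63/63.
Total value = 408.68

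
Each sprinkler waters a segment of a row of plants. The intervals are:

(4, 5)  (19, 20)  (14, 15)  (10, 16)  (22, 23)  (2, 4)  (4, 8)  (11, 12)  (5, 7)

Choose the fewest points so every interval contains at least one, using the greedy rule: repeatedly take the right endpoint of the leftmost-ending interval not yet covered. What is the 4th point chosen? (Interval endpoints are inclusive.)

15

By right end: [2,4]  [4,5]  [5,7]  [4,8]  [11,12]  [14,15]  [10,16]  [19,20]  [22,23]
[2,4] uncovered → point at 4; [5,7] uncovered → point at 7; [11,12] uncovered → point at 12; [14,15] uncovered → point at 15; [19,20] uncovered → point at 20; [22,23] uncovered → point at 23.
Points: 4, 7, 12, 15, 20, 23 (6 total).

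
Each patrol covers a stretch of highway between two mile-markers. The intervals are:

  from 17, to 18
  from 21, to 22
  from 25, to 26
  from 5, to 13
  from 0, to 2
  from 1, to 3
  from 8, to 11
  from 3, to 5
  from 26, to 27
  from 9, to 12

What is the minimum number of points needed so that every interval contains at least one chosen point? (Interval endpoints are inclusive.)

Sort by right endpoint; whenever an interval is uncovered, place a point at its right end.
By right end: [0,2]  [1,3]  [3,5]  [8,11]  [9,12]  [5,13]  [17,18]  [21,22]  [25,26]  [26,27]
[0,2] uncovered → point at 2; [3,5] uncovered → point at 5; [8,11] uncovered → point at 11; [17,18] uncovered → point at 18; [21,22] uncovered → point at 22; [25,26] uncovered → point at 26.
Points: 2, 5, 11, 18, 22, 26 (6 total).

6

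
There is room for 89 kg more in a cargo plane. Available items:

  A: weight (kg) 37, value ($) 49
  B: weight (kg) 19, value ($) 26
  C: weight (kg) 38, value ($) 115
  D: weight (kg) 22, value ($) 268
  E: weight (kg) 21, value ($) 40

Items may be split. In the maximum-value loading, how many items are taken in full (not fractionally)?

Sort by value per unit weight and fill in that order.
Order: D (268/22=12.18) > C (115/38=3.03) > E (40/21=1.90) > B (26/19=1.37) > A (49/37=1.32)
Fill: take D (22 @ 268) → take C (38 @ 115) → take E (21 @ 40) → take 8/19 of B → 10.95; 89/89 used.
3 item(s) taken whole; one partial (take 8/19 of B).

3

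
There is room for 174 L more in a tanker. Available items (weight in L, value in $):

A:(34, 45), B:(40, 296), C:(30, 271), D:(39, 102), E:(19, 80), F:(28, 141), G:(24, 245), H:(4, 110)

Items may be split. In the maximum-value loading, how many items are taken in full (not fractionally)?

6

Greedy by value/weight ratio, highest first.
Ratios (sorted): H 27.50, G 10.21, C 9.03, B 7.40, F 5.04, E 4.21, D 2.62, A 1.32
take H (4 @ 110); take G (24 @ 245); take C (30 @ 271); take B (40 @ 296); take F (28 @ 141); take E (19 @ 80); take 29/39 of D → 75.85. Capacity used 174/174.
6 item(s) taken whole; one partial (take 29/39 of D).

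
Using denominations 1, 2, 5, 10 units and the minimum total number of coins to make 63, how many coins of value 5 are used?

0

63 − 6×10→3 − 1×2→1 − 1×1→0
Count of 5: 0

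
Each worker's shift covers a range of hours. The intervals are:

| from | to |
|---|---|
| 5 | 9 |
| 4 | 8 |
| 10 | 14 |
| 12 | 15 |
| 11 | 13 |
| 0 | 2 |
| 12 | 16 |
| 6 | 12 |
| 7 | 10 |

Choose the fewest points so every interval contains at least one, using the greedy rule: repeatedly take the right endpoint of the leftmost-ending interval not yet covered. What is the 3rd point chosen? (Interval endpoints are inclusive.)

13

Sorted: [0,2] [4,8] [5,9] [7,10] [6,12] [11,13] [10,14] [12,15] [12,16]
{[0,2]} hit by 2; {[4,8],[5,9],[7,10],[6,12]} hit by 8; {[11,13],[10,14],[12,15],[12,16]} hit by 13.
Points: 2, 8, 13 (3 total).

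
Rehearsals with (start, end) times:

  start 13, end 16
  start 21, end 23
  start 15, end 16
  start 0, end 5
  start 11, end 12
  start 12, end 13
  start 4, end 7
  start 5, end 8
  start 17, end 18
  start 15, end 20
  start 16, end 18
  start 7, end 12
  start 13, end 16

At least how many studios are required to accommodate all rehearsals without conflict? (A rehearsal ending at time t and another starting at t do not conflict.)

Count concurrent intervals with a sweep; the peak is the room count.
Events (time:±→running): 0:+→1 4:+→2 5:-→1 5:+→2 7:-→1 7:+→2 8:-→1 11:+→2 12:-→1 12:-→0 12:+→1 13:-→0 13:+→1 13:+→2 15:+→3 15:+→4 … peak 4.

4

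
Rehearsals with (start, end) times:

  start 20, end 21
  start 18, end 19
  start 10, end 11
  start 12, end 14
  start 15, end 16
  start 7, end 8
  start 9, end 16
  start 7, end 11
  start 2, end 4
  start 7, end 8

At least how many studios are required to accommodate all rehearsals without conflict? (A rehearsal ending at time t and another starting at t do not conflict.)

Count concurrent intervals with a sweep; the peak is the room count.
starts: [2, 7, 7, 7, 9, 10, 12, 15, 18, 20]
ends:   [4, 8, 8, 11, 11, 14, 16, 16, 19, 21]
s2→1 e4→0 s7→1 s7→2 s7→3  — peak 3.

3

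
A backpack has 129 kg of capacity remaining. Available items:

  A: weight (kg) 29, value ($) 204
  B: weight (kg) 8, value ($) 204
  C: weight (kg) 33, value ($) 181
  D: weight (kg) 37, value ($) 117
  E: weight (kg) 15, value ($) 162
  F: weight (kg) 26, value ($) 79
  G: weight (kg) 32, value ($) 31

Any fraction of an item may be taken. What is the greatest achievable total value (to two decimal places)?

889.27

Order: B (204/8=25.50) > E (162/15=10.80) > A (204/29=7.03) > C (181/33=5.48) > D (117/37=3.16) > F (79/26=3.04) > G (31/32=0.97)
Fill: take B (8 @ 204) → take E (15 @ 162) → take A (29 @ 204) → take C (33 @ 181) → take D (37 @ 117) → take 7/26 of F → 21.27; 129/129 used.
Total value = 889.27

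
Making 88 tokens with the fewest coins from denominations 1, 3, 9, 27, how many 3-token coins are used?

88 − 3×27→7 − 2×3→1 − 1×1→0
Count of 3: 2

2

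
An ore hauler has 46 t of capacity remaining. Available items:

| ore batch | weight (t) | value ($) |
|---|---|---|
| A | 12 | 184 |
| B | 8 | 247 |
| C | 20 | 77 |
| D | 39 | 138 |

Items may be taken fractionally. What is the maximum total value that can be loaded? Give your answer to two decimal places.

Ratios (sorted): B 30.88, A 15.33, C 3.85, D 3.54
take B (8 @ 247); take A (12 @ 184); take C (20 @ 77); take 6/39 of D → 21.23. Capacity used 46/46.
Total value = 529.23

529.23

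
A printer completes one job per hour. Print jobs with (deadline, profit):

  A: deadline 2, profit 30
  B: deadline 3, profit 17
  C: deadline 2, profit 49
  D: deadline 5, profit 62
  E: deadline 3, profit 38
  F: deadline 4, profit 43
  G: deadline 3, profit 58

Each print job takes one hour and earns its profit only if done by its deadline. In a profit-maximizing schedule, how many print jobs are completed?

5

Sort by profit descending; place each in the latest free slot ≤ its deadline.
Profit order: D=62 G=58 C=49 F=43 E=38 A=30 B=17
Assign: D→slot 5, G→slot 3, C→slot 2, F→slot 4, E→slot 1, A skipped, B skipped.
Slots: [1:E] [2:C] [3:G] [4:F] [5:D]
5 of 7 scheduled.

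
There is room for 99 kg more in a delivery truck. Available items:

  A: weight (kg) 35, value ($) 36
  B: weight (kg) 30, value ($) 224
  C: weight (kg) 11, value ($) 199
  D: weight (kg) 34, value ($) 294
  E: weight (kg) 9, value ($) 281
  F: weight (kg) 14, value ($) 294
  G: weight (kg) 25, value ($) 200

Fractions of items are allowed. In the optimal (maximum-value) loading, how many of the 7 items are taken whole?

5

Ratios (sorted): E 31.22, F 21.00, C 18.09, D 8.65, G 8.00, B 7.47, A 1.03
take E (9 @ 281); take F (14 @ 294); take C (11 @ 199); take D (34 @ 294); take G (25 @ 200); take 6/30 of B → 44.80. Capacity used 99/99.
5 item(s) taken whole; one partial (take 6/30 of B).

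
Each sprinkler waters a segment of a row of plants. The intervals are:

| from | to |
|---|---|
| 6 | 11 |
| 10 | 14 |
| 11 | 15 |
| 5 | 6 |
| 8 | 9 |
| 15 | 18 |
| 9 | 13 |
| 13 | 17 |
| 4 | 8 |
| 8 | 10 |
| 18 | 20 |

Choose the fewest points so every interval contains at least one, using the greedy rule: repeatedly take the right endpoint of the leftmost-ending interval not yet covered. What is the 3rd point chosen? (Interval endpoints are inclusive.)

14

Sort by right endpoint; whenever an interval is uncovered, place a point at its right end.
Sorted: [5,6] [4,8] [8,9] [8,10] [6,11] [9,13] [10,14] [11,15] [13,17] [15,18] [18,20]
{[5,6],[4,8]} hit by 6; {[8,9],[8,10],[6,11],[9,13]} hit by 9; {[10,14],[11,15],[13,17]} hit by 14; {[15,18],[18,20]} hit by 18.
Points: 6, 9, 14, 18 (4 total).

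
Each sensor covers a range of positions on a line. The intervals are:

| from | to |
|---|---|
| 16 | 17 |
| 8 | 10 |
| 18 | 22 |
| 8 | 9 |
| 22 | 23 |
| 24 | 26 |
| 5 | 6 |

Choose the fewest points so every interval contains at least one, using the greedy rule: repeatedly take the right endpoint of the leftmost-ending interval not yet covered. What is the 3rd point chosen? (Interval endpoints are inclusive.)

Sorted: [5,6] [8,9] [8,10] [16,17] [18,22] [22,23] [24,26]
{[5,6]} hit by 6; {[8,9],[8,10]} hit by 9; {[16,17]} hit by 17; {[18,22],[22,23]} hit by 22; {[24,26]} hit by 26.
Points: 6, 9, 17, 22, 26 (5 total).

17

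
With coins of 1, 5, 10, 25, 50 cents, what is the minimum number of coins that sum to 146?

Use the largest denomination that fits, subtract, and repeat.
146 = 2×50 + 1×25 + 2×10 + 1×1
Total coins = 2 + 1 + 2 + 1 = 6

6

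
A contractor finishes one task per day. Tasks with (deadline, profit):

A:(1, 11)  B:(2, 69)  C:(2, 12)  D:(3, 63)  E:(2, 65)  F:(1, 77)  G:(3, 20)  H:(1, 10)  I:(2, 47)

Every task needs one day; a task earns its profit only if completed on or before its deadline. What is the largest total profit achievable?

209

By profit: F(d1,77), B(d2,69), E(d2,65), D(d3,63), I(d2,47), G(d3,20), C(d2,12), A(d1,11), H(d1,10)
F→slot 1; B→slot 2; E skipped; D→slot 3; I skipped; G skipped; C skipped; A skipped; H skipped.
Profit = 77 + 69 + 63 = 209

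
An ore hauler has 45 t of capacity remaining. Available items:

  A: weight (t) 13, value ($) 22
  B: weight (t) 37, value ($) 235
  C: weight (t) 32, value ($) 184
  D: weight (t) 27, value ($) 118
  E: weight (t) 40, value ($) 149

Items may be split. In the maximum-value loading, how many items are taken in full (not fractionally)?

1

Ratios (sorted): B 6.35, C 5.75, D 4.37, E 3.73, A 1.69
take B (37 @ 235); take 8/32 of C → 46.00. Capacity used 45/45.
1 item(s) taken whole; one partial (take 8/32 of C).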